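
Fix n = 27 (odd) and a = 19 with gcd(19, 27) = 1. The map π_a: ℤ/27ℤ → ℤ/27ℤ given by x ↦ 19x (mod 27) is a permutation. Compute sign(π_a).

Trace 1: π^k(1) = [1, 19, 10] for k=0..2.
Decompose π into cycles: lengths [3, 3, 3, 3, 3, 3, 1, 1, 1, 1, 1, 1, 1, 1, 1] (15 cycles, including the fixed point 0).
n − c = 27 − 15 = 12; sign = (−1)^12 = +1.
Via Zolotarev, sign(π_{19}) = (19|27) = +1.

+1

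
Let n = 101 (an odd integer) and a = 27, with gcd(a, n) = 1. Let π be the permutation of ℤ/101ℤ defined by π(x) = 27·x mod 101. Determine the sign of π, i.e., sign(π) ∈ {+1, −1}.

-1

Orbit of 56 under x↦27x: [56, 98, 20, 35, 36, 63, 85]… (length divides ord_101(27)).
π_27 has 2 disjoint cycles with lengths [100, 1] on {0,…,100}.
With 2 cycles on 101 points, sign = (−1)^{101−2} = -1.
Zolotarev: (27|101) = -1, matching the cycle-count sign.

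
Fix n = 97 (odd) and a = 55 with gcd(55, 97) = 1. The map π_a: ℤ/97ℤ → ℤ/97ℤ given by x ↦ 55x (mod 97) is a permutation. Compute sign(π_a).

-1

Trace 20: π^k(20) = [20, 33, 69, 12, 78, 22, 46] for k=0..6.
Decompose π into cycles: lengths [32, 32, 32, 1] (4 cycles, including the fixed point 0).
With 4 cycles on 97 points, sign = (−1)^{97−4} = -1.
Via Zolotarev, sign(π_{55}) = (55|97) = -1.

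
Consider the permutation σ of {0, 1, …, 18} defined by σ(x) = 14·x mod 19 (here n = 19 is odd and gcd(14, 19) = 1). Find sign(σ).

-1

Start at x=1: 1 → 14 → 6 → 8 → 17 → 10 → 7 → … (one orbit).
π_14 has 2 disjoint cycles with lengths [18, 1] on {0,…,18}.
2 cycles on 19: each ℓ→(−1)^(ℓ−1), product (−1)^17 = -1.
(14|19)_J = -1 (Zolotarev's lemma cross-check).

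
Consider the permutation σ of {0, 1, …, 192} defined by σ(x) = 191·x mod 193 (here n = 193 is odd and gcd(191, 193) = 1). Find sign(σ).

Start at x=150: 150 → 86 → 21 → 151 → 84 → 25 → 143 → … (one orbit).
Cycle lengths of π_191 on ℤ/193ℤ: [96, 96, 1]; 3 cycles in total.
n − c = 193 − 3 = 190; sign = (−1)^190 = +1.
Zolotarev: (191|193) = +1, matching the cycle-count sign.

+1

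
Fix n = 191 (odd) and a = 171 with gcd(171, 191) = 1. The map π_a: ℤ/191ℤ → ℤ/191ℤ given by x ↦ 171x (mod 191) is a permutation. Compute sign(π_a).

-1

Start at x=76: 76 → 8 → 31 → 144 → 176 → 109 → 112 → … (one orbit).
Cycle lengths of π_171 on ℤ/191ℤ: [190, 1]; 2 cycles in total.
sign(π) = (−1)^{n − #cycles} = (−1)^{191−2} = (−1)^189 = -1.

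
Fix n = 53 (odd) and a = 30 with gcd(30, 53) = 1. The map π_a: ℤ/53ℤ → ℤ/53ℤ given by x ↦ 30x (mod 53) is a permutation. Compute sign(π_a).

-1

Orbit of 23 under x↦30x: [23, 1, 30, 52]… (length divides ord_53(30)).
The orbit structure of x ↦ 30x mod 53: 14 orbits of sizes [4, 4, 4, 4, 4, 4, 4, 4, 4, 4, 4, 4, 4, 1].
With 14 cycles on 53 points, sign = (−1)^{53−14} = -1.
(30|53)_J = -1 (Zolotarev's lemma cross-check).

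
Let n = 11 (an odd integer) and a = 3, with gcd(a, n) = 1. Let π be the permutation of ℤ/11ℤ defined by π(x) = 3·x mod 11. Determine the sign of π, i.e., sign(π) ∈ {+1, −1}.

+1

Trace 9: π^k(9) = [9, 5, 4, 1, 3] for k=0..4.
Cycle type of π: 5×2 + 1; total 3 cycles.
Σ(ℓ_i−1) = 11−3 = 8; sign = (−1)^8 = +1.
Check: (3/11) = +1 by Zolotarev.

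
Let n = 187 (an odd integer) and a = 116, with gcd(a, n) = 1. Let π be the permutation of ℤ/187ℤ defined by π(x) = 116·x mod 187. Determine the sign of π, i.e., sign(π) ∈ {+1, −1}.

+1

Start at x=25: 25 → 95 → 174 → 175 → 104 → 96 → 103 → … (one orbit).
π_116 has 5 disjoint cycles with lengths [80, 80, 16, 10, 1] on {0,…,186}.
5 cycles on 187: each ℓ→(−1)^(ℓ−1), product (−1)^182 = +1.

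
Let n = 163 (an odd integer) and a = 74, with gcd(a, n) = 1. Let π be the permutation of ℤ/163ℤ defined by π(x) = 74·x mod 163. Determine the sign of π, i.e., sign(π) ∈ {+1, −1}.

+1

Orbit of 77 under x↦74x: [77, 156, 134, 136, 121, 152, 1]… (length divides ord_163(74)).
Decompose π into cycles: lengths [81, 81, 1] (3 cycles, including the fixed point 0).
3 cycles on 163: each ℓ→(−1)^(ℓ−1), product (−1)^160 = +1.
Via Zolotarev, sign(π_{74}) = (74|163) = +1.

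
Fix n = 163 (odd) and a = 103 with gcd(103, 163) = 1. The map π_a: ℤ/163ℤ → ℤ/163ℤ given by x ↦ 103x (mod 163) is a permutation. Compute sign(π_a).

-1

Start at x=153: 153 → 111 → 23 → 87 → 159 → 77 → 107 → … (one orbit).
Decompose π into cycles: lengths [162, 1] (2 cycles, including the fixed point 0).
163 − 2 = 161 transpositions; sign(π) = (−1)^161 = -1.
The Jacobi symbol (103|163) = -1 (Zolotarev) agrees.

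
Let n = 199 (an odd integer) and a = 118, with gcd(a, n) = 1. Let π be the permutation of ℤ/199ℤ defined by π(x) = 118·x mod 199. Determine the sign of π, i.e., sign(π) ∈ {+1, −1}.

Start at x=195: 195 → 125 → 24 → 46 → 55 → 122 → 68 → … (one orbit).
The orbit structure of x ↦ 118x mod 199: 2 orbits of sizes [198, 1].
199 − 2 = 197 transpositions; sign(π) = (−1)^197 = -1.
Zolotarev: (118|199) = -1, matching the cycle-count sign.

-1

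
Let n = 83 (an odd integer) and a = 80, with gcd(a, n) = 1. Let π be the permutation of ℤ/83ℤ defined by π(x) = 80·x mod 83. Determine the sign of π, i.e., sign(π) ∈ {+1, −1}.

-1

Trace 49: π^k(49) = [49, 19, 26, 5, 68, 45, 31] for k=0..6.
2 cycles of lengths [82, 1].
sign(π) = (−1)^{n − #cycles} = (−1)^{83−2} = (−1)^81 = -1.
(80|83)_J = -1 (Zolotarev's lemma cross-check).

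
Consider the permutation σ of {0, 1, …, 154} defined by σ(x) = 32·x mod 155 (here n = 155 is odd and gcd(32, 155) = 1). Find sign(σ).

-1

Orbit of 63 under x↦32x: [63, 1, 32, 94]… (length divides ord_155(32)).
Cycle type of π: 4×31 + 1×31; total 62 cycles.
155 − 62 = 93 transpositions; sign(π) = (−1)^93 = -1.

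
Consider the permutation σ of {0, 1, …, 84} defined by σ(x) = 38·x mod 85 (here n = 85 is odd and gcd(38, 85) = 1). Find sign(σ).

-1

Start at x=1: 1 → 38 → 84 → 47 → 1 (one orbit).
π_38 has 22 disjoint cycles with lengths [4, 4, 4, 4, 4, 4, 4, 4, 4, 4, 4, 4, 4, 4, 4, 4, 4, 4, 4, 4, 4, 1] on {0,…,84}.
With 22 cycles on 85 points, sign = (−1)^{85−22} = -1.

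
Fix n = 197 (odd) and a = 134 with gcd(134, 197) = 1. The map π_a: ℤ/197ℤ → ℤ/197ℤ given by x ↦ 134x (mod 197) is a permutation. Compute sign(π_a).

+1

Orbit of 178 under x↦134x: [178, 15, 40, 41, 175, 7, 150]… (length divides ord_197(134)).
The orbit structure of x ↦ 134x mod 197: 3 orbits of sizes [98, 98, 1].
3 cycles on 197: each ℓ→(−1)^(ℓ−1), product (−1)^194 = +1.
Via Zolotarev, sign(π_{134}) = (134|197) = +1.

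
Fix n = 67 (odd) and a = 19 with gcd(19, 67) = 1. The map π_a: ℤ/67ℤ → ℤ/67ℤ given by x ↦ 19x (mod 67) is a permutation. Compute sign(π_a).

Trace 15: π^k(15) = [15, 17, 55, 40, 23, 35, 62] for k=0..6.
Cycle lengths of π_19 on ℤ/67ℤ: [33, 33, 1]; 3 cycles in total.
n − c = 67 − 3 = 64; sign = (−1)^64 = +1.
Zolotarev: (19|67) = +1, matching the cycle-count sign.

+1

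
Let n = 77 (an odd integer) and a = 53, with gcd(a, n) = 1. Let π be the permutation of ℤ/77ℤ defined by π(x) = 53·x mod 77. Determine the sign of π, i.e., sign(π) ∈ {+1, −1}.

Orbit of 16 under x↦53x: [16, 1, 53, 37, 36, 60, 23]… (length divides ord_77(53)).
The orbit structure of x ↦ 53x mod 77: 9 orbits of sizes [15, 15, 15, 15, 5, 5, 3, 3, 1].
77 − 9 = 68 transpositions; sign(π) = (−1)^68 = +1.

+1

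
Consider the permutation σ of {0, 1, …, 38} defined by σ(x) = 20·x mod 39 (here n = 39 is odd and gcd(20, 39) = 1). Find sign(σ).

Orbit of 22 under x↦20x: [22, 11, 25, 32, 16, 8, 4]… (length divides ord_39(20)).
The orbit structure of x ↦ 20x mod 39: 5 orbits of sizes [12, 12, 12, 2, 1].
5 cycles on 39: each ℓ→(−1)^(ℓ−1), product (−1)^34 = +1.
Check: (20/39) = +1 by Zolotarev.

+1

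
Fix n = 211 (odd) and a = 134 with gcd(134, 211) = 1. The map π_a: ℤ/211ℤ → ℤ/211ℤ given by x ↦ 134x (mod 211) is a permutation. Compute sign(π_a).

Start at x=71: 71 → 19 → 14 → 188 → 83 → 150 → 55 → … (one orbit).
Cycle lengths of π_134 on ℤ/211ℤ: [15, 15, 15, 15, 15, 15, 15, 15, 15, 15, 15, 15, 15, 15, 1]; 15 cycles in total.
With 15 cycles on 211 points, sign = (−1)^{211−15} = +1.

+1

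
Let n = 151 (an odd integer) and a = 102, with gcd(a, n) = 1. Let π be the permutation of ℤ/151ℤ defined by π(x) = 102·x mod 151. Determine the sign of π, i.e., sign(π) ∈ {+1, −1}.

-1

Start at x=26: 26 → 85 → 63 → 84 → 112 → 99 → 132 → … (one orbit).
Cycle type of π: 150 + 1; total 2 cycles.
n − c = 151 − 2 = 149; sign = (−1)^149 = -1.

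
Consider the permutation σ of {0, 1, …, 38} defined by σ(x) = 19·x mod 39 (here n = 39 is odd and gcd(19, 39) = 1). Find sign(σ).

-1

Start at x=31: 31 → 4 → 37 → 1 → 19 → 10 → 34 → … (one orbit).
π_19 has 6 disjoint cycles with lengths [12, 12, 12, 1, 1, 1] on {0,…,38}.
n − c = 39 − 6 = 33; sign = (−1)^33 = -1.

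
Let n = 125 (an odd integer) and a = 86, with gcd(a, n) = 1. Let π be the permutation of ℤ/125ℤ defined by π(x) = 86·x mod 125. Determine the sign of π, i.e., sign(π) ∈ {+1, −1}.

Orbit of 51 under x↦86x: [51, 11, 71, 106, 116, 101, 61]… (length divides ord_125(86)).
π_86 has 13 disjoint cycles with lengths [25, 25, 25, 25, 5, 5, 5, 5, 1, 1, 1, 1, 1] on {0,…,124}.
sign(π) = (−1)^{n − #cycles} = (−1)^{125−13} = (−1)^112 = +1.
Check: (86/125) = +1 by Zolotarev.

+1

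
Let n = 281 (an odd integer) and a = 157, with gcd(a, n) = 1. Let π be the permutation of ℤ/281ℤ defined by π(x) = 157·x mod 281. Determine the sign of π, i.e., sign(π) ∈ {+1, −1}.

Orbit of 202 under x↦157x: [202, 242, 59, 271, 116, 228, 109]… (length divides ord_281(157)).
The orbit structure of x ↦ 157x mod 281: 11 orbits of sizes [28, 28, 28, 28, 28, 28, 28, 28, 28, 28, 1].
281 − 11 = 270 transpositions; sign(π) = (−1)^270 = +1.
Check: (157/281) = +1 by Zolotarev.

+1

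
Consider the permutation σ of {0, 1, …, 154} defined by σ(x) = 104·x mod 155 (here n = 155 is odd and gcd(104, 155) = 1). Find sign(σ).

Trace 89: π^k(89) = [89, 111, 74, 101, 119, 131, 139] for k=0..6.
8 cycles of lengths [30, 30, 30, 30, 30, 2, 2, 1].
With 8 cycles on 155 points, sign = (−1)^{155−8} = -1.

-1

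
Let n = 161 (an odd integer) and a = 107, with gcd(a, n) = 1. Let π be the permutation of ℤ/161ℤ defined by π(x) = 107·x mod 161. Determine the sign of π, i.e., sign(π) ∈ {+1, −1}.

-1

Trace 43: π^k(43) = [43, 93, 130, 64, 86, 25, 99] for k=0..6.
Cycle lengths of π_107 on ℤ/161ℤ: [66, 66, 22, 3, 3, 1]; 6 cycles in total.
With 6 cycles on 161 points, sign = (−1)^{161−6} = -1.
The Jacobi symbol (107|161) = -1 (Zolotarev) agrees.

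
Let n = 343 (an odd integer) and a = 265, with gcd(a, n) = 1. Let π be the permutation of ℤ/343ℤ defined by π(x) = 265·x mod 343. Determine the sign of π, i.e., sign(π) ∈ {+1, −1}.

Trace 127: π^k(127) = [127, 41, 232, 83, 43, 76, 246] for k=0..6.
The orbit structure of x ↦ 265x mod 343: 10 orbits of sizes [98, 98, 98, 14, 14, 14, 2, 2, 2, 1].
With 10 cycles on 343 points, sign = (−1)^{343−10} = -1.

-1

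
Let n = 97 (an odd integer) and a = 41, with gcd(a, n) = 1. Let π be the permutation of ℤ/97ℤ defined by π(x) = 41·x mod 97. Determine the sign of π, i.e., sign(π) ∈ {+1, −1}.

Trace 1: π^k(1) = [1, 41, 32, 51, 54, 80, 79] for k=0..6.
Decompose π into cycles: lengths [96, 1] (2 cycles, including the fixed point 0).
n − c = 97 − 2 = 95; sign = (−1)^95 = -1.
Via Zolotarev, sign(π_{41}) = (41|97) = -1.

-1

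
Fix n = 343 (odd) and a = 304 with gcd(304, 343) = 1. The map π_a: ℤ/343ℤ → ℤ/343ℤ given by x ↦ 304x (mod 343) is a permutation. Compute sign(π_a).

Trace 95: π^k(95) = [95, 68, 92, 185, 331, 125, 270] for k=0..6.
π_304 has 4 disjoint cycles with lengths [294, 42, 6, 1] on {0,…,342}.
n − c = 343 − 4 = 339; sign = (−1)^339 = -1.
Check: (304/343) = -1 by Zolotarev.

-1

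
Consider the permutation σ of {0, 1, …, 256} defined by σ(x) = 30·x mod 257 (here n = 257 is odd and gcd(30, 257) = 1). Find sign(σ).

+1

Start at x=120: 120 → 2 → 60 → 1 → 30 → 129 → 15 → … (one orbit).
Cycle lengths of π_30 on ℤ/257ℤ: [32, 32, 32, 32, 32, 32, 32, 32, 1]; 9 cycles in total.
sign(π) = (−1)^{n − #cycles} = (−1)^{257−9} = (−1)^248 = +1.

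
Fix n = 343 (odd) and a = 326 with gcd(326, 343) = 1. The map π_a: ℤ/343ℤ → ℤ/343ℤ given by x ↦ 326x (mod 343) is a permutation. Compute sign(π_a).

Orbit of 163 under x↦326x: [163, 316, 116, 86, 253, 158, 58]… (length divides ord_343(326)).
Cycle lengths of π_326 on ℤ/343ℤ: [147, 147, 21, 21, 3, 3, 1]; 7 cycles in total.
7 cycles on 343: each ℓ→(−1)^(ℓ−1), product (−1)^336 = +1.
(326|343)_J = +1 (Zolotarev's lemma cross-check).

+1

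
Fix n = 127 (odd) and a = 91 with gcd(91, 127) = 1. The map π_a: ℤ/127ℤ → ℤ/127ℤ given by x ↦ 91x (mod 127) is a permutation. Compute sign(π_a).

-1

Start at x=57: 57 → 107 → 85 → 115 → 51 → 69 → 56 → … (one orbit).
Decompose π into cycles: lengths [126, 1] (2 cycles, including the fixed point 0).
sign(π) = (−1)^{n − #cycles} = (−1)^{127−2} = (−1)^125 = -1.
Check: (91/127) = -1 by Zolotarev.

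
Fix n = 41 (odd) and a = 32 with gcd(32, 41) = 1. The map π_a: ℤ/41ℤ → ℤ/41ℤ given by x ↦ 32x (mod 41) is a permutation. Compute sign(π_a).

Orbit of 32 under x↦32x: [32, 40, 9, 1]… (length divides ord_41(32)).
The orbit structure of x ↦ 32x mod 41: 11 orbits of sizes [4, 4, 4, 4, 4, 4, 4, 4, 4, 4, 1].
11 cycles on 41: each ℓ→(−1)^(ℓ−1), product (−1)^30 = +1.

+1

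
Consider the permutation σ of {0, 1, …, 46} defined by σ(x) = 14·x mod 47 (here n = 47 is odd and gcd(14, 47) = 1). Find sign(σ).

+1

Start at x=6: 6 → 37 → 1 → 14 → 8 → 18 → 17 → … (one orbit).
The orbit structure of x ↦ 14x mod 47: 3 orbits of sizes [23, 23, 1].
sign(π) = (−1)^{n − #cycles} = (−1)^{47−3} = (−1)^44 = +1.
Zolotarev: (14|47) = +1, matching the cycle-count sign.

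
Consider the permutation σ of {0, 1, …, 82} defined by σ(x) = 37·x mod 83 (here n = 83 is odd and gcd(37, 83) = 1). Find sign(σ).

+1

Start at x=70: 70 → 17 → 48 → 33 → 59 → 25 → 12 → … (one orbit).
Cycle type of π: 41×2 + 1; total 3 cycles.
83 − 3 = 80 transpositions; sign(π) = (−1)^80 = +1.
(37|83)_J = +1 (Zolotarev's lemma cross-check).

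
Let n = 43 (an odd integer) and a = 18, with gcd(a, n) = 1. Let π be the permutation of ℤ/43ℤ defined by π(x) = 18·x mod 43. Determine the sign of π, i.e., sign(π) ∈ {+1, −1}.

Orbit of 37 under x↦18x: [37, 21, 34, 10, 8, 15, 12]… (length divides ord_43(18)).
Cycle lengths of π_18 on ℤ/43ℤ: [42, 1]; 2 cycles in total.
2 cycles on 43: each ℓ→(−1)^(ℓ−1), product (−1)^41 = -1.
The Jacobi symbol (18|43) = -1 (Zolotarev) agrees.

-1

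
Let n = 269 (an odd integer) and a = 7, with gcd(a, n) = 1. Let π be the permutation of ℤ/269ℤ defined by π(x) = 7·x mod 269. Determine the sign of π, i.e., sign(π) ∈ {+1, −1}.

Start at x=89: 89 → 85 → 57 → 130 → 103 → 183 → 205 → … (one orbit).
π_7 has 2 disjoint cycles with lengths [268, 1] on {0,…,268}.
2 cycles on 269: each ℓ→(−1)^(ℓ−1), product (−1)^267 = -1.
Check: (7/269) = -1 by Zolotarev.

-1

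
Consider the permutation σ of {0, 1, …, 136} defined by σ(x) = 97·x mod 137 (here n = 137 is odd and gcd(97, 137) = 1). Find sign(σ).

Start at x=37: 37 → 27 → 16 → 45 → 118 → 75 → 14 → … (one orbit).
π_97 has 2 disjoint cycles with lengths [136, 1] on {0,…,136}.
n − c = 137 − 2 = 135; sign = (−1)^135 = -1.

-1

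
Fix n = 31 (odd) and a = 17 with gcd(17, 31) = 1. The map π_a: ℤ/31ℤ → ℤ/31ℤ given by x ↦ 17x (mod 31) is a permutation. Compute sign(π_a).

-1

Orbit of 10 under x↦17x: [10, 15, 7, 26, 8, 12, 18]… (length divides ord_31(17)).
2 cycles of lengths [30, 1].
n − c = 31 − 2 = 29; sign = (−1)^29 = -1.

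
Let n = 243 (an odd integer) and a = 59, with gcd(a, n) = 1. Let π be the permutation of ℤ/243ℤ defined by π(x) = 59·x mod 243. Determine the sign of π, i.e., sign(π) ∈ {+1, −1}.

Orbit of 220 under x↦59x: [220, 101, 127, 203, 70, 242, 184]… (length divides ord_243(59)).
Decompose π into cycles: lengths [162, 54, 18, 6, 2, 1] (6 cycles, including the fixed point 0).
6 cycles on 243: each ℓ→(−1)^(ℓ−1), product (−1)^237 = -1.
Check: (59/243) = -1 by Zolotarev.

-1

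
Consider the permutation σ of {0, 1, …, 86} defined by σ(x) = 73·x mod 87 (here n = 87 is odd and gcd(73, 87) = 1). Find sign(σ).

-1

Orbit of 37 under x↦73x: [37, 4, 31, 1, 73, 22, 40]… (length divides ord_87(73)).
π_73 has 6 disjoint cycles with lengths [28, 28, 28, 1, 1, 1] on {0,…,86}.
With 6 cycles on 87 points, sign = (−1)^{87−6} = -1.
Zolotarev: (73|87) = -1, matching the cycle-count sign.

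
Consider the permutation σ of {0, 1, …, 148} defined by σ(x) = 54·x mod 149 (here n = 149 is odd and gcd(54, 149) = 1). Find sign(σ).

Trace 64: π^k(64) = [64, 29, 76, 81, 53, 31, 35] for k=0..6.
Decompose π into cycles: lengths [74, 74, 1] (3 cycles, including the fixed point 0).
3 cycles on 149: each ℓ→(−1)^(ℓ−1), product (−1)^146 = +1.

+1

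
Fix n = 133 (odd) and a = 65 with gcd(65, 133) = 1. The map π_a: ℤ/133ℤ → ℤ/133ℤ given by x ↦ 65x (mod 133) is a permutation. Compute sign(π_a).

Start at x=65: 65 → 102 → 113 → 30 → 88 → 1 → 65 (one orbit).
The orbit structure of x ↦ 65x mod 133: 24 orbits of sizes [6, 6, 6, 6, 6, 6, 6, 6, 6, 6, 6, 6, 6, 6, 6, 6, 6, 6, 6, 6, 6, 3, 3, 1].
sign(π) = (−1)^{n − #cycles} = (−1)^{133−24} = (−1)^109 = -1.
Via Zolotarev, sign(π_{65}) = (65|133) = -1.

-1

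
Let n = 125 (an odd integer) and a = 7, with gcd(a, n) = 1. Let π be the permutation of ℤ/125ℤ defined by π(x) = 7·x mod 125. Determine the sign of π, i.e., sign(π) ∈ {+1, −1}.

-1

Orbit of 107 under x↦7x: [107, 124, 118, 76, 32, 99, 68]… (length divides ord_125(7)).
The orbit structure of x ↦ 7x mod 125: 12 orbits of sizes [20, 20, 20, 20, 20, 4, 4, 4, 4, 4, 4, 1].
With 12 cycles on 125 points, sign = (−1)^{125−12} = -1.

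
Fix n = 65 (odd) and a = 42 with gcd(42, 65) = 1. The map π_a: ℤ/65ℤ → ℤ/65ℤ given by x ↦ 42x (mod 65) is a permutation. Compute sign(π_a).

-1

Start at x=3: 3 → 61 → 27 → 29 → 48 → 1 → 42 → … (one orbit).
Decompose π into cycles: lengths [12, 12, 12, 12, 4, 3, 3, 3, 3, 1] (10 cycles, including the fixed point 0).
With 10 cycles on 65 points, sign = (−1)^{65−10} = -1.
Via Zolotarev, sign(π_{42}) = (42|65) = -1.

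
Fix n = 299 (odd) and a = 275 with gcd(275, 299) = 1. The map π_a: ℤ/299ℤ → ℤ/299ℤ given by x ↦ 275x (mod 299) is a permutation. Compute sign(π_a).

Start at x=45: 45 → 116 → 206 → 139 → 252 → 231 → 137 → … (one orbit).
π_275 has 35 disjoint cycles with lengths [12, 12, 12, 12, 12, 12, 12, 12, 12, 12, 12, 12, 12, 12, 12, 12, 12, 12, 12, 12, 12, 12, 12, 2, 2, 2, 2, 2, 2, 2, 2, 2, 2, 2, 1] on {0,…,298}.
35 cycles on 299: each ℓ→(−1)^(ℓ−1), product (−1)^264 = +1.
Via Zolotarev, sign(π_{275}) = (275|299) = +1.

+1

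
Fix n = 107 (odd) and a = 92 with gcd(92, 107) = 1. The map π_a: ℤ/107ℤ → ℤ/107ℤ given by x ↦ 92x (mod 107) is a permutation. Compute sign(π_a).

Start at x=4: 4 → 47 → 44 → 89 → 56 → 16 → 81 → … (one orbit).
The orbit structure of x ↦ 92x mod 107: 3 orbits of sizes [53, 53, 1].
Σ(ℓ_i−1) = 107−3 = 104; sign = (−1)^104 = +1.
Via Zolotarev, sign(π_{92}) = (92|107) = +1.

+1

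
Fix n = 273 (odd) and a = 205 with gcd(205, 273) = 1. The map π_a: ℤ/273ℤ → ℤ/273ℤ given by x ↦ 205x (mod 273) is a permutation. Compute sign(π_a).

+1

Orbit of 1 under x↦205x: [1, 205, 256, 64, 16, 4]… (length divides ord_273(205)).
Decompose π into cycles: lengths [6, 6, 6, 6, 6, 6, 6, 6, 6, 6, 6, 6, 6, 6, 6, 6, 6, 6, 6, 6, 6, 6, 6, 6, 6, 6, 6, 6, 6, 6, 6, 6, 6, 6, 6, 6, 6, 6, 6, 6, 6, 6, 3, 3, 3, 3, 3, 3, 1, 1, 1] (51 cycles, including the fixed point 0).
273 − 51 = 222 transpositions; sign(π) = (−1)^222 = +1.
Zolotarev: (205|273) = +1, matching the cycle-count sign.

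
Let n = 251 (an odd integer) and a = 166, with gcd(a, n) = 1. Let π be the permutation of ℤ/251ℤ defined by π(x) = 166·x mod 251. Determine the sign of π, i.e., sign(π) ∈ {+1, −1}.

-1

Orbit of 235 under x↦166x: [235, 105, 111, 103, 30, 211, 137]… (length divides ord_251(166)).
2 cycles of lengths [250, 1].
251 − 2 = 249 transpositions; sign(π) = (−1)^249 = -1.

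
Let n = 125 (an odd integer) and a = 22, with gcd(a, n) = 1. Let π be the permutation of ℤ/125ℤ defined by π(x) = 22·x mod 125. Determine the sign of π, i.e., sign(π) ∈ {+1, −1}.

Orbit of 106 under x↦22x: [106, 82, 54, 63, 11, 117, 74]… (length divides ord_125(22)).
Decompose π into cycles: lengths [100, 20, 4, 1] (4 cycles, including the fixed point 0).
Σ(ℓ_i−1) = 125−4 = 121; sign = (−1)^121 = -1.

-1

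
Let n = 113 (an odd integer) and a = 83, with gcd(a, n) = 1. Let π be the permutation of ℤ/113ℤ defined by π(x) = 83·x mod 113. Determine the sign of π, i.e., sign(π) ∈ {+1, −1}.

+1

Start at x=64: 64 → 1 → 83 → 109 → 7 → 16 → 85 → … (one orbit).
The orbit structure of x ↦ 83x mod 113: 9 orbits of sizes [14, 14, 14, 14, 14, 14, 14, 14, 1].
Σ(ℓ_i−1) = 113−9 = 104; sign = (−1)^104 = +1.
The Jacobi symbol (83|113) = +1 (Zolotarev) agrees.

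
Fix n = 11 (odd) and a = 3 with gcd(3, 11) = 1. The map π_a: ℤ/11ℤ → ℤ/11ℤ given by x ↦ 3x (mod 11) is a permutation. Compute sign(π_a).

Trace 9: π^k(9) = [9, 5, 4, 1, 3] for k=0..4.
Decompose π into cycles: lengths [5, 5, 1] (3 cycles, including the fixed point 0).
sign(π) = (−1)^{n − #cycles} = (−1)^{11−3} = (−1)^8 = +1.
The Jacobi symbol (3|11) = +1 (Zolotarev) agrees.

+1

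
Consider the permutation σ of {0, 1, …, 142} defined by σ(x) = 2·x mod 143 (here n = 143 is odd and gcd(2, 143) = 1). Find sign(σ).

+1

Start at x=56: 56 → 112 → 81 → 19 → 38 → 76 → 9 → … (one orbit).
Cycle type of π: 60×2 + 12 + 10 + 1; total 5 cycles.
n − c = 143 − 5 = 138; sign = (−1)^138 = +1.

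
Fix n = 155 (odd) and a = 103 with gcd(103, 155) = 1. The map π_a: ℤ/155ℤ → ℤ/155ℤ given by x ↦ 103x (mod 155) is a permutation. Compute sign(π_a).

-1

Trace 111: π^k(111) = [111, 118, 64, 82, 76, 78, 129] for k=0..6.
Cycle type of π: 60×2 + 15×2 + 4 + 1; total 6 cycles.
sign(π) = (−1)^{n − #cycles} = (−1)^{155−6} = (−1)^149 = -1.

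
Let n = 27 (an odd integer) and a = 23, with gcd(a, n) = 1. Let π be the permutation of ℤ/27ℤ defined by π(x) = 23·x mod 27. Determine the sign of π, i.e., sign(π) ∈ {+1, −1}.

-1

Trace 5: π^k(5) = [5, 7, 26, 4, 11, 10, 14] for k=0..6.
4 cycles of lengths [18, 6, 2, 1].
With 4 cycles on 27 points, sign = (−1)^{27−4} = -1.
Zolotarev: (23|27) = -1, matching the cycle-count sign.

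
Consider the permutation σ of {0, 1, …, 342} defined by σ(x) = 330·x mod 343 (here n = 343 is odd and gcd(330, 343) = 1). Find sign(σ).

+1

Trace 22: π^k(22) = [22, 57, 288, 29, 309, 99, 85] for k=0..6.
Cycle type of π: 49×6 + 7×6 + 1×7; total 19 cycles.
19 cycles on 343: each ℓ→(−1)^(ℓ−1), product (−1)^324 = +1.
Zolotarev: (330|343) = +1, matching the cycle-count sign.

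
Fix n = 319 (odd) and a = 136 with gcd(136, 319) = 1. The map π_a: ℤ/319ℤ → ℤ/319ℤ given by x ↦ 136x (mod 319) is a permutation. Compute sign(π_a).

Trace 313: π^k(313) = [313, 141, 36, 111, 103, 291, 20] for k=0..6.
π_136 has 15 disjoint cycles with lengths [35, 35, 35, 35, 35, 35, 35, 35, 7, 7, 7, 7, 5, 5, 1] on {0,…,318}.
n − c = 319 − 15 = 304; sign = (−1)^304 = +1.
Zolotarev: (136|319) = +1, matching the cycle-count sign.

+1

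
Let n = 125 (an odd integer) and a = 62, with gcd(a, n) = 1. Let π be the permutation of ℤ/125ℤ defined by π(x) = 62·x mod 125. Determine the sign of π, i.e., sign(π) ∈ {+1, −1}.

-1

Trace 98: π^k(98) = [98, 76, 87, 19, 53, 36, 107] for k=0..6.
π_62 has 4 disjoint cycles with lengths [100, 20, 4, 1] on {0,…,124}.
n − c = 125 − 4 = 121; sign = (−1)^121 = -1.
Zolotarev: (62|125) = -1, matching the cycle-count sign.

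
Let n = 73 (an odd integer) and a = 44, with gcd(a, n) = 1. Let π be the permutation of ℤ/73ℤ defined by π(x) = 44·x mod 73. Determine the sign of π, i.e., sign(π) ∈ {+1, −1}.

Start at x=16: 16 → 47 → 24 → 34 → 36 → 51 → 54 → … (one orbit).
Cycle lengths of π_44 on ℤ/73ℤ: [72, 1]; 2 cycles in total.
sign(π) = (−1)^{n − #cycles} = (−1)^{73−2} = (−1)^71 = -1.

-1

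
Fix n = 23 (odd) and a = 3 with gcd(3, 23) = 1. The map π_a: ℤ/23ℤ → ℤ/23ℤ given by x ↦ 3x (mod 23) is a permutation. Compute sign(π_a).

Orbit of 8 under x↦3x: [8, 1, 3, 9, 4, 12, 13]… (length divides ord_23(3)).
Cycle lengths of π_3 on ℤ/23ℤ: [11, 11, 1]; 3 cycles in total.
With 3 cycles on 23 points, sign = (−1)^{23−3} = +1.
(3|23)_J = +1 (Zolotarev's lemma cross-check).

+1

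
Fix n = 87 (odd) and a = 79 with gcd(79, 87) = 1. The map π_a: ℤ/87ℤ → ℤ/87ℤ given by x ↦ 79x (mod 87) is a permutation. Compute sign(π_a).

Trace 34: π^k(34) = [34, 76, 1, 79, 64, 10, 7] for k=0..6.
Cycle lengths of π_79 on ℤ/87ℤ: [28, 28, 28, 1, 1, 1]; 6 cycles in total.
87 − 6 = 81 transpositions; sign(π) = (−1)^81 = -1.

-1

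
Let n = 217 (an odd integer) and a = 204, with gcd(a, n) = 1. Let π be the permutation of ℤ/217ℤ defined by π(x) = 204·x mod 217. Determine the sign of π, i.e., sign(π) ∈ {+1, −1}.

Trace 50: π^k(50) = [50, 1, 204, 169, 190, 134, 211] for k=0..6.
21 cycles of lengths [15, 15, 15, 15, 15, 15, 15, 15, 15, 15, 15, 15, 15, 15, 1, 1, 1, 1, 1, 1, 1].
21 cycles on 217: each ℓ→(−1)^(ℓ−1), product (−1)^196 = +1.

+1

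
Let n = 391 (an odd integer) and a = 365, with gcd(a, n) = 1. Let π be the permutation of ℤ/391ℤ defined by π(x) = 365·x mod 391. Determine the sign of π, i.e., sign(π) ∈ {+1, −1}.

Start at x=81: 81 → 240 → 16 → 366 → 259 → 304 → 307 → … (one orbit).
Cycle lengths of π_365 on ℤ/391ℤ: [88, 88, 88, 88, 22, 8, 8, 1]; 8 cycles in total.
n − c = 391 − 8 = 383; sign = (−1)^383 = -1.
(365|391)_J = -1 (Zolotarev's lemma cross-check).

-1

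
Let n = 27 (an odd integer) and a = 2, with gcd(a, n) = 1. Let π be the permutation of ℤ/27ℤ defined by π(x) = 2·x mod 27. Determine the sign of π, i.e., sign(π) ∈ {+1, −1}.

-1

Orbit of 4 under x↦2x: [4, 8, 16, 5, 10, 20, 13]… (length divides ord_27(2)).
Cycle lengths of π_2 on ℤ/27ℤ: [18, 6, 2, 1]; 4 cycles in total.
27 − 4 = 23 transpositions; sign(π) = (−1)^23 = -1.
(2|27)_J = -1 (Zolotarev's lemma cross-check).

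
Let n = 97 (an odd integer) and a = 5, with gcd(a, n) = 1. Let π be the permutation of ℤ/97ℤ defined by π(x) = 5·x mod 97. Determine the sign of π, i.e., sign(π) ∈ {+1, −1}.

-1

Orbit of 35 under x↦5x: [35, 78, 2, 10, 50, 56, 86]… (length divides ord_97(5)).
2 cycles of lengths [96, 1].
With 2 cycles on 97 points, sign = (−1)^{97−2} = -1.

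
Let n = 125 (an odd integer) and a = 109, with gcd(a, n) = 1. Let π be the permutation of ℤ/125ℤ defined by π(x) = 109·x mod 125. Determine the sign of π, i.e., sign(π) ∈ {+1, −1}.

+1

Orbit of 24 under x↦109x: [24, 116, 19, 71, 114, 51, 59]… (length divides ord_125(109)).
7 cycles of lengths [50, 50, 10, 10, 2, 2, 1].
125 − 7 = 118 transpositions; sign(π) = (−1)^118 = +1.
Via Zolotarev, sign(π_{109}) = (109|125) = +1.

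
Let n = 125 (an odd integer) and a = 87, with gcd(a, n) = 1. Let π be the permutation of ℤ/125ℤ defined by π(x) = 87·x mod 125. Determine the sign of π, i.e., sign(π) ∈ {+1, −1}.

-1

Orbit of 109 under x↦87x: [109, 108, 21, 77, 74, 63, 106]… (length divides ord_125(87)).
The orbit structure of x ↦ 87x mod 125: 4 orbits of sizes [100, 20, 4, 1].
sign(π) = (−1)^{n − #cycles} = (−1)^{125−4} = (−1)^121 = -1.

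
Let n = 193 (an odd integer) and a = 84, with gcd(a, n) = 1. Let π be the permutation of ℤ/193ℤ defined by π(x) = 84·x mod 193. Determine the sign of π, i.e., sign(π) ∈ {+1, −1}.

Trace 108: π^k(108) = [108, 1, 84] for k=0..2.
Cycle type of π: 3×64 + 1; total 65 cycles.
sign(π) = (−1)^{n − #cycles} = (−1)^{193−65} = (−1)^128 = +1.
The Jacobi symbol (84|193) = +1 (Zolotarev) agrees.

+1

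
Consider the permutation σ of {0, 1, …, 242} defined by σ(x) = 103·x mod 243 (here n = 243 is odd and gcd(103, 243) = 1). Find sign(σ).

+1

Start at x=229: 229 → 16 → 190 → 130 → 25 → 145 → 112 → … (one orbit).
Cycle type of π: 81×2 + 27×2 + 9×2 + 3×2 + 1×3; total 11 cycles.
With 11 cycles on 243 points, sign = (−1)^{243−11} = +1.
(103|243)_J = +1 (Zolotarev's lemma cross-check).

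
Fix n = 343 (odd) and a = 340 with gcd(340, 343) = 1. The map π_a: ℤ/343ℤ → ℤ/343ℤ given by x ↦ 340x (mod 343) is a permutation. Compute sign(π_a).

Orbit of 270 under x↦340x: [270, 219, 29, 256, 261, 246, 291]… (length divides ord_343(340)).
The orbit structure of x ↦ 340x mod 343: 7 orbits of sizes [147, 147, 21, 21, 3, 3, 1].
Σ(ℓ_i−1) = 343−7 = 336; sign = (−1)^336 = +1.
Via Zolotarev, sign(π_{340}) = (340|343) = +1.

+1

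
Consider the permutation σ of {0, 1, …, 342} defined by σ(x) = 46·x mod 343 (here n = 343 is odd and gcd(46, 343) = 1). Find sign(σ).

Start at x=253: 253 → 319 → 268 → 323 → 109 → 212 → 148 → … (one orbit).
Cycle lengths of π_46 on ℤ/343ℤ: [147, 147, 21, 21, 3, 3, 1]; 7 cycles in total.
sign(π) = (−1)^{n − #cycles} = (−1)^{343−7} = (−1)^336 = +1.
(46|343)_J = +1 (Zolotarev's lemma cross-check).

+1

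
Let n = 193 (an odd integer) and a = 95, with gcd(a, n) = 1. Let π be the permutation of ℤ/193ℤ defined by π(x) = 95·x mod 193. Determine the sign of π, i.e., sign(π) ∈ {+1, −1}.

Start at x=147: 147 → 69 → 186 → 107 → 129 → 96 → 49 → … (one orbit).
Cycle lengths of π_95 on ℤ/193ℤ: [96, 96, 1]; 3 cycles in total.
With 3 cycles on 193 points, sign = (−1)^{193−3} = +1.
(95|193)_J = +1 (Zolotarev's lemma cross-check).

+1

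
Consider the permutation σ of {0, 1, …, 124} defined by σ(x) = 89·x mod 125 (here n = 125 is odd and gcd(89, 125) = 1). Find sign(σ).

+1

Start at x=119: 119 → 91 → 99 → 61 → 54 → 56 → 109 → … (one orbit).
The orbit structure of x ↦ 89x mod 125: 7 orbits of sizes [50, 50, 10, 10, 2, 2, 1].
Σ(ℓ_i−1) = 125−7 = 118; sign = (−1)^118 = +1.
Check: (89/125) = +1 by Zolotarev.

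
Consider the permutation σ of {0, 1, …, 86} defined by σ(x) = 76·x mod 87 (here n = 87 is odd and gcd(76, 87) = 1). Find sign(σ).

-1

Trace 79: π^k(79) = [79, 1, 76, 34, 61, 25, 73] for k=0..6.
The orbit structure of x ↦ 76x mod 87: 6 orbits of sizes [28, 28, 28, 1, 1, 1].
6 cycles on 87: each ℓ→(−1)^(ℓ−1), product (−1)^81 = -1.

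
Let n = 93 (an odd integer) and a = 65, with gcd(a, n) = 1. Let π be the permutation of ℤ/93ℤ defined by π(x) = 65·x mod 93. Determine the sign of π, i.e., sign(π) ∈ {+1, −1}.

+1

Orbit of 86 under x↦65x: [86, 10, 92, 28, 53, 4, 74]… (length divides ord_93(65)).
Cycle type of π: 30×3 + 2 + 1; total 5 cycles.
93 − 5 = 88 transpositions; sign(π) = (−1)^88 = +1.
Zolotarev: (65|93) = +1, matching the cycle-count sign.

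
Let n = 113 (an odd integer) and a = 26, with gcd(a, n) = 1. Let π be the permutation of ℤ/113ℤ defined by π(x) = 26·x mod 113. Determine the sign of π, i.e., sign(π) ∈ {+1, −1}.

+1

Orbit of 112 under x↦26x: [112, 87, 2, 52, 109, 9, 8]… (length divides ord_113(26)).
3 cycles of lengths [56, 56, 1].
113 − 3 = 110 transpositions; sign(π) = (−1)^110 = +1.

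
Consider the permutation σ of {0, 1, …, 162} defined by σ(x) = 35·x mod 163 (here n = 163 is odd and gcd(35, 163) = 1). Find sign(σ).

Orbit of 146 under x↦35x: [146, 57, 39, 61, 16, 71, 40]… (length divides ord_163(35)).
Cycle type of π: 81×2 + 1; total 3 cycles.
n − c = 163 − 3 = 160; sign = (−1)^160 = +1.

+1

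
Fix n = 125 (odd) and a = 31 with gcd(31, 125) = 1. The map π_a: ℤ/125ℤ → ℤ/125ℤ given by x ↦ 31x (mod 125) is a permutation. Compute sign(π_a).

Orbit of 101 under x↦31x: [101, 6, 61, 16, 121, 1, 31]… (length divides ord_125(31)).
The orbit structure of x ↦ 31x mod 125: 13 orbits of sizes [25, 25, 25, 25, 5, 5, 5, 5, 1, 1, 1, 1, 1].
13 cycles on 125: each ℓ→(−1)^(ℓ−1), product (−1)^112 = +1.
Via Zolotarev, sign(π_{31}) = (31|125) = +1.

+1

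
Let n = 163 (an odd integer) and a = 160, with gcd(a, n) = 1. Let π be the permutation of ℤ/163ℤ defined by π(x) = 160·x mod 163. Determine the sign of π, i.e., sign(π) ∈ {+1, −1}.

Orbit of 43 under x↦160x: [43, 34, 61, 143, 60, 146, 51]… (length divides ord_163(160)).
3 cycles of lengths [81, 81, 1].
n − c = 163 − 3 = 160; sign = (−1)^160 = +1.
The Jacobi symbol (160|163) = +1 (Zolotarev) agrees.

+1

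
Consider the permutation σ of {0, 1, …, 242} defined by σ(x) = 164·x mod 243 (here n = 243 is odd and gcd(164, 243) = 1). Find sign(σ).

Trace 223: π^k(223) = [223, 122, 82, 83, 4, 170, 178] for k=0..6.
π_164 has 6 disjoint cycles with lengths [162, 54, 18, 6, 2, 1] on {0,…,242}.
Σ(ℓ_i−1) = 243−6 = 237; sign = (−1)^237 = -1.
Zolotarev: (164|243) = -1, matching the cycle-count sign.

-1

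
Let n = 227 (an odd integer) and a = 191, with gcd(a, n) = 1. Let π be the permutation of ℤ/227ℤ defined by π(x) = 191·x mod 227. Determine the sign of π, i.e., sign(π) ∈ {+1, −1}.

-1

Orbit of 36 under x↦191x: [36, 66, 121, 184, 186, 114, 209]… (length divides ord_227(191)).
Cycle type of π: 226 + 1; total 2 cycles.
Σ(ℓ_i−1) = 227−2 = 225; sign = (−1)^225 = -1.
Check: (191/227) = -1 by Zolotarev.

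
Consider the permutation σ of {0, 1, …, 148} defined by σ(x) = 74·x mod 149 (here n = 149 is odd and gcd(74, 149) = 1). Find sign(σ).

-1

Start at x=41: 41 → 54 → 122 → 88 → 105 → 22 → 138 → … (one orbit).
2 cycles of lengths [148, 1].
149 − 2 = 147 transpositions; sign(π) = (−1)^147 = -1.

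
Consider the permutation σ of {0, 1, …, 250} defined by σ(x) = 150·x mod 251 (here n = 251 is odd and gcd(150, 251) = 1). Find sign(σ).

-1

Trace 99: π^k(99) = [99, 41, 126, 75, 206, 27, 34] for k=0..6.
π_150 has 2 disjoint cycles with lengths [250, 1] on {0,…,250}.
Σ(ℓ_i−1) = 251−2 = 249; sign = (−1)^249 = -1.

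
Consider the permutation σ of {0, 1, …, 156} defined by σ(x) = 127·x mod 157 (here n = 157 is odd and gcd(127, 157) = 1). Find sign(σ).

+1

Orbit of 3 under x↦127x: [3, 67, 31, 12, 111, 124, 48]… (length divides ord_157(127)).
3 cycles of lengths [78, 78, 1].
Σ(ℓ_i−1) = 157−3 = 154; sign = (−1)^154 = +1.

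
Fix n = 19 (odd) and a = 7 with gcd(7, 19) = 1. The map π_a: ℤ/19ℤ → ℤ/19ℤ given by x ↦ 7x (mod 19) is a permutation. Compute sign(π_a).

+1

Start at x=7: 7 → 11 → 1 → 7 (one orbit).
π_7 has 7 disjoint cycles with lengths [3, 3, 3, 3, 3, 3, 1] on {0,…,18}.
Σ(ℓ_i−1) = 19−7 = 12; sign = (−1)^12 = +1.
Via Zolotarev, sign(π_{7}) = (7|19) = +1.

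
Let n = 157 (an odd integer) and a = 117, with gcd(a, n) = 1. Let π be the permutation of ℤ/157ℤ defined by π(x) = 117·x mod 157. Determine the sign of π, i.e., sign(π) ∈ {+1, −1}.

Trace 9: π^k(9) = [9, 111, 113, 33, 93, 48, 121] for k=0..6.
Cycle type of π: 78×2 + 1; total 3 cycles.
n − c = 157 − 3 = 154; sign = (−1)^154 = +1.
Via Zolotarev, sign(π_{117}) = (117|157) = +1.

+1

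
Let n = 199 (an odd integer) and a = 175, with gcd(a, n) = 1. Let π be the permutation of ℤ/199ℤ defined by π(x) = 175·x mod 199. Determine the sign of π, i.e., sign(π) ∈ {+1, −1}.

Start at x=1: 1 → 175 → 178 → 106 → 43 → 162 → 92 → … (one orbit).
The orbit structure of x ↦ 175x mod 199: 23 orbits of sizes [9, 9, 9, 9, 9, 9, 9, 9, 9, 9, 9, 9, 9, 9, 9, 9, 9, 9, 9, 9, 9, 9, 1].
23 cycles on 199: each ℓ→(−1)^(ℓ−1), product (−1)^176 = +1.

+1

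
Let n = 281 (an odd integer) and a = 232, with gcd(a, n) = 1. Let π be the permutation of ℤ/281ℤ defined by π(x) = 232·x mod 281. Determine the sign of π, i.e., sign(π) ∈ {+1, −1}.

Start at x=1: 1 → 232 → 153 → 90 → 86 → 1 (one orbit).
π_232 has 57 disjoint cycles with lengths [5, 5, 5, 5, 5, 5, 5, 5, 5, 5, 5, 5, 5, 5, 5, 5, 5, 5, 5, 5, 5, 5, 5, 5, 5, 5, 5, 5, 5, 5, 5, 5, 5, 5, 5, 5, 5, 5, 5, 5, 5, 5, 5, 5, 5, 5, 5, 5, 5, 5, 5, 5, 5, 5, 5, 5, 1] on {0,…,280}.
With 57 cycles on 281 points, sign = (−1)^{281−57} = +1.

+1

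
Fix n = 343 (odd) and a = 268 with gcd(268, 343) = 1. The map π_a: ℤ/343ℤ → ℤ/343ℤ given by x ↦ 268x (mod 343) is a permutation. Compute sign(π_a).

Orbit of 288 under x↦268x: [288, 9, 11, 204, 135, 165, 316]… (length divides ord_343(268)).
Cycle type of π: 147×2 + 21×2 + 3×2 + 1; total 7 cycles.
343 − 7 = 336 transpositions; sign(π) = (−1)^336 = +1.

+1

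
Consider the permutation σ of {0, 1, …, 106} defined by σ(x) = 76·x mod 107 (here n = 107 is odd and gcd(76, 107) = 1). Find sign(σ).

Start at x=10: 10 → 11 → 87 → 85 → 40 → 44 → 27 → … (one orbit).
Cycle lengths of π_76 on ℤ/107ℤ: [53, 53, 1]; 3 cycles in total.
With 3 cycles on 107 points, sign = (−1)^{107−3} = +1.

+1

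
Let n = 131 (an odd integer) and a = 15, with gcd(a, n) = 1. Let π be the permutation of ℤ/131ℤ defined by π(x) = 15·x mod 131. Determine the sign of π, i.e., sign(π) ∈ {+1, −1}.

+1

Trace 105: π^k(105) = [105, 3, 45, 20, 38, 46, 35] for k=0..6.
3 cycles of lengths [65, 65, 1].
Σ(ℓ_i−1) = 131−3 = 128; sign = (−1)^128 = +1.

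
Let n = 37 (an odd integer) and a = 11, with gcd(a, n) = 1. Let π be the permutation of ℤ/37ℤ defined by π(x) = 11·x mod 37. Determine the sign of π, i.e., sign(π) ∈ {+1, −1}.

+1

Start at x=26: 26 → 27 → 1 → 11 → 10 → 36 → 26 (one orbit).
The orbit structure of x ↦ 11x mod 37: 7 orbits of sizes [6, 6, 6, 6, 6, 6, 1].
7 cycles on 37: each ℓ→(−1)^(ℓ−1), product (−1)^30 = +1.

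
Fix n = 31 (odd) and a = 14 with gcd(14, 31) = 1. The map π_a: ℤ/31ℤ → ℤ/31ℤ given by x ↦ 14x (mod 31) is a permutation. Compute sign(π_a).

Start at x=19: 19 → 18 → 4 → 25 → 9 → 2 → 28 → … (one orbit).
Decompose π into cycles: lengths [15, 15, 1] (3 cycles, including the fixed point 0).
3 cycles on 31: each ℓ→(−1)^(ℓ−1), product (−1)^28 = +1.
Zolotarev: (14|31) = +1, matching the cycle-count sign.

+1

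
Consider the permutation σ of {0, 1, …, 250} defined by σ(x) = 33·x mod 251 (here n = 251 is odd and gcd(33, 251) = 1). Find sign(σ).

Trace 240: π^k(240) = [240, 139, 69, 18, 92, 24, 39] for k=0..6.
2 cycles of lengths [250, 1].
sign(π) = (−1)^{n − #cycles} = (−1)^{251−2} = (−1)^249 = -1.
Via Zolotarev, sign(π_{33}) = (33|251) = -1.

-1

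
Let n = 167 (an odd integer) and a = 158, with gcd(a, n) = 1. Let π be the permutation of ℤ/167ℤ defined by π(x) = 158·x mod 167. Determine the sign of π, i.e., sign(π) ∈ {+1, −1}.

Orbit of 63 under x↦158x: [63, 101, 93, 165, 18, 5, 122]… (length divides ord_167(158)).
2 cycles of lengths [166, 1].
2 cycles on 167: each ℓ→(−1)^(ℓ−1), product (−1)^165 = -1.
Zolotarev: (158|167) = -1, matching the cycle-count sign.

-1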